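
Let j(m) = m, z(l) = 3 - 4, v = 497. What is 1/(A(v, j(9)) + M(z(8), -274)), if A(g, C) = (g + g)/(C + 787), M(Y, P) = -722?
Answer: -398/286859 ≈ -0.0013874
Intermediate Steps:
z(l) = -1
A(g, C) = 2*g/(787 + C) (A(g, C) = (2*g)/(787 + C) = 2*g/(787 + C))
1/(A(v, j(9)) + M(z(8), -274)) = 1/(2*497/(787 + 9) - 722) = 1/(2*497/796 - 722) = 1/(2*497*(1/796) - 722) = 1/(497/398 - 722) = 1/(-286859/398) = -398/286859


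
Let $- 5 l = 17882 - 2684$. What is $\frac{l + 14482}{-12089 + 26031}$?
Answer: $\frac{28606}{34855} \approx 0.82071$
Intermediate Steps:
$l = - \frac{15198}{5}$ ($l = - \frac{17882 - 2684}{5} = \left(- \frac{1}{5}\right) 15198 = - \frac{15198}{5} \approx -3039.6$)
$\frac{l + 14482}{-12089 + 26031} = \frac{- \frac{15198}{5} + 14482}{-12089 + 26031} = \frac{57212}{5 \cdot 13942} = \frac{57212}{5} \cdot \frac{1}{13942} = \frac{28606}{34855}$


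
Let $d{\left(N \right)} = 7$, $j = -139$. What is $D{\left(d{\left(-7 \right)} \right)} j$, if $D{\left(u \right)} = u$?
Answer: $-973$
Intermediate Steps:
$D{\left(d{\left(-7 \right)} \right)} j = 7 \left(-139\right) = -973$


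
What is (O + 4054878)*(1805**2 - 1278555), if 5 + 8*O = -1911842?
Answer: 30213815528095/4 ≈ 7.5535e+12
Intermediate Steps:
O = -1911847/8 (O = -5/8 + (1/8)*(-1911842) = -5/8 - 955921/4 = -1911847/8 ≈ -2.3898e+5)
(O + 4054878)*(1805**2 - 1278555) = (-1911847/8 + 4054878)*(1805**2 - 1278555) = 30527177*(3258025 - 1278555)/8 = (30527177/8)*1979470 = 30213815528095/4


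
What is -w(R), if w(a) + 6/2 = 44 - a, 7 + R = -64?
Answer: -112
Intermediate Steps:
R = -71 (R = -7 - 64 = -71)
w(a) = 41 - a (w(a) = -3 + (44 - a) = 41 - a)
-w(R) = -(41 - 1*(-71)) = -(41 + 71) = -1*112 = -112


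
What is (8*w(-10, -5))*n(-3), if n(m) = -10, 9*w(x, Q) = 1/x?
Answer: 8/9 ≈ 0.88889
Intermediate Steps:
w(x, Q) = 1/(9*x) (w(x, Q) = (1/x)/9 = 1/(9*x))
(8*w(-10, -5))*n(-3) = (8*((⅑)/(-10)))*(-10) = (8*((⅑)*(-⅒)))*(-10) = (8*(-1/90))*(-10) = -4/45*(-10) = 8/9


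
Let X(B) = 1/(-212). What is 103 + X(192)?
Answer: 21835/212 ≈ 103.00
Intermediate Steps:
X(B) = -1/212
103 + X(192) = 103 - 1/212 = 21835/212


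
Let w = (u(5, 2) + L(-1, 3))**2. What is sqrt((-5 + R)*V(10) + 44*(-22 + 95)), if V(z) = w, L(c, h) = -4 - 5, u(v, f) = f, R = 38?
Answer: sqrt(4829) ≈ 69.491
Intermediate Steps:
L(c, h) = -9
w = 49 (w = (2 - 9)**2 = (-7)**2 = 49)
V(z) = 49
sqrt((-5 + R)*V(10) + 44*(-22 + 95)) = sqrt((-5 + 38)*49 + 44*(-22 + 95)) = sqrt(33*49 + 44*73) = sqrt(1617 + 3212) = sqrt(4829)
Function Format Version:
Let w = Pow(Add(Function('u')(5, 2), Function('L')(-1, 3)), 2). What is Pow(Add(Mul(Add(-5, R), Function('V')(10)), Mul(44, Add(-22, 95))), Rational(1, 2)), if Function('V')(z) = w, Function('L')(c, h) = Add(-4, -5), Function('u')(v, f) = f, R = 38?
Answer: Pow(4829, Rational(1, 2)) ≈ 69.491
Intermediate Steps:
Function('L')(c, h) = -9
w = 49 (w = Pow(Add(2, -9), 2) = Pow(-7, 2) = 49)
Function('V')(z) = 49
Pow(Add(Mul(Add(-5, R), Function('V')(10)), Mul(44, Add(-22, 95))), Rational(1, 2)) = Pow(Add(Mul(Add(-5, 38), 49), Mul(44, Add(-22, 95))), Rational(1, 2)) = Pow(Add(Mul(33, 49), Mul(44, 73)), Rational(1, 2)) = Pow(Add(1617, 3212), Rational(1, 2)) = Pow(4829, Rational(1, 2))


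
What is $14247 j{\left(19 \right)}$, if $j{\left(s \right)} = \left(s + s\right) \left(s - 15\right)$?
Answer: $2165544$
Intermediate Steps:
$j{\left(s \right)} = 2 s \left(-15 + s\right)$
$14247 j{\left(19 \right)} = 14247 \cdot 2 \cdot 19 \left(-15 + 19\right) = 14247 \cdot 2 \cdot 19 \cdot 4 = 14247 \cdot 152 = 2165544$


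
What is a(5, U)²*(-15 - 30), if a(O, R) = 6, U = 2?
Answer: -1620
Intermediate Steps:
a(5, U)²*(-15 - 30) = 6²*(-15 - 30) = 36*(-45) = -1620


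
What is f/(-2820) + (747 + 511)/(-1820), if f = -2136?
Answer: 2833/42770 ≈ 0.066238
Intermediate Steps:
f/(-2820) + (747 + 511)/(-1820) = -2136/(-2820) + (747 + 511)/(-1820) = -2136*(-1/2820) + 1258*(-1/1820) = 178/235 - 629/910 = 2833/42770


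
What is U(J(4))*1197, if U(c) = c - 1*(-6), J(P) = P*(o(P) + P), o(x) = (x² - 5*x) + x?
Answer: 26334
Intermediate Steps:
o(x) = x² - 4*x
J(P) = P*(P + P*(-4 + P)) (J(P) = P*(P*(-4 + P) + P) = P*(P + P*(-4 + P)))
U(c) = 6 + c (U(c) = c + 6 = 6 + c)
U(J(4))*1197 = (6 + 4²*(-3 + 4))*1197 = (6 + 16*1)*1197 = (6 + 16)*1197 = 22*1197 = 26334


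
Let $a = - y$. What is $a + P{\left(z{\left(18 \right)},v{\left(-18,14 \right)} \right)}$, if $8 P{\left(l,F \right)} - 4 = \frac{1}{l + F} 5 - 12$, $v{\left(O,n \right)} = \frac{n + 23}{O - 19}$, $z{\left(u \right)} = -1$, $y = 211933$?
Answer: $- \frac{3390949}{16} \approx -2.1193 \cdot 10^{5}$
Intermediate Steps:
$v{\left(O,n \right)} = \frac{23 + n}{-19 + O}$
$P{\left(l,F \right)} = -1 + \frac{5}{8 \left(F + l\right)}$ ($P{\left(l,F \right)} = \frac{1}{2} + \frac{\frac{1}{l + F} 5 - 12}{8} = \frac{1}{2} + \frac{\frac{1}{F + l} 5 - 12}{8} = \frac{1}{2} + \frac{\frac{5}{F + l} - 12}{8} = \frac{1}{2} + \frac{-12 + \frac{5}{F + l}}{8} = \frac{1}{2} - \left(\frac{3}{2} - \frac{5}{8 \left(F + l\right)}\right) = -1 + \frac{5}{8 \left(F + l\right)}$)
$a = -211933$ ($a = \left(-1\right) 211933 = -211933$)
$a + P{\left(z{\left(18 \right)},v{\left(-18,14 \right)} \right)} = -211933 + \frac{\frac{5}{8} - \frac{23 + 14}{-19 - 18} - -1}{\frac{23 + 14}{-19 - 18} - 1} = -211933 + \frac{\frac{5}{8} - \frac{1}{-37} \cdot 37 + 1}{\frac{1}{-37} \cdot 37 - 1} = -211933 + \frac{\frac{5}{8} - \left(- \frac{1}{37}\right) 37 + 1}{\left(- \frac{1}{37}\right) 37 - 1} = -211933 + \frac{\frac{5}{8} - -1 + 1}{-1 - 1} = -211933 + \frac{\frac{5}{8} + 1 + 1}{-2} = -211933 - \frac{21}{16} = - \frac{3390949}{16}$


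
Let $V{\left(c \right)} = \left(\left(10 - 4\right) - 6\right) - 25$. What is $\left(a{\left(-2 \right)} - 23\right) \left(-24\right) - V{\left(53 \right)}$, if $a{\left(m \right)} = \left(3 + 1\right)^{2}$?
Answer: $193$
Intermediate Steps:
$a{\left(m \right)} = 16$ ($a{\left(m \right)} = 4^{2} = 16$)
$V{\left(c \right)} = -25$ ($V{\left(c \right)} = \left(6 - 6\right) - 25 = 0 - 25 = -25$)
$\left(a{\left(-2 \right)} - 23\right) \left(-24\right) - V{\left(53 \right)} = \left(16 - 23\right) \left(-24\right) - -25 = \left(-7\right) \left(-24\right) + 25 = 168 + 25 = 193$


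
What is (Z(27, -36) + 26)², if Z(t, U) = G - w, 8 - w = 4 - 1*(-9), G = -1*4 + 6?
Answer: 1089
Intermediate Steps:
G = 2 (G = -4 + 6 = 2)
w = -5 (w = 8 - (4 - 1*(-9)) = 8 - (4 + 9) = 8 - 1*13 = 8 - 13 = -5)
Z(t, U) = 7 (Z(t, U) = 2 - 1*(-5) = 2 + 5 = 7)
(Z(27, -36) + 26)² = (7 + 26)² = 33² = 1089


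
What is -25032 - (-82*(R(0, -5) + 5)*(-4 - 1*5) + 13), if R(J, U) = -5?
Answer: -25045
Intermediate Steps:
-25032 - (-82*(R(0, -5) + 5)*(-4 - 1*5) + 13) = -25032 - (-82*(-5 + 5)*(-4 - 1*5) + 13) = -25032 - (-0*(-4 - 5) + 13) = -25032 - (-0*(-9) + 13) = -25032 - (-82*0 + 13) = -25032 - (0 + 13) = -25032 - 1*13 = -25032 - 13 = -25045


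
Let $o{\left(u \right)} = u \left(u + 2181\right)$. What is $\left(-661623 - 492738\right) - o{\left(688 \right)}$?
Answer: $-3128233$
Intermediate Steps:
$o{\left(u \right)} = u \left(2181 + u\right)$
$\left(-661623 - 492738\right) - o{\left(688 \right)} = \left(-661623 - 492738\right) - 688 \left(2181 + 688\right) = -1154361 - 688 \cdot 2869 = -1154361 - 1973872 = -3128233$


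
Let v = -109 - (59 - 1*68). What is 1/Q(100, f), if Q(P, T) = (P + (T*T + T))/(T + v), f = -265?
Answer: -73/14012 ≈ -0.0052098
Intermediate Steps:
v = -100 (v = -109 - (59 - 68) = -109 - 1*(-9) = -109 + 9 = -100)
Q(P, T) = (P + T + T²)/(-100 + T) (Q(P, T) = (P + (T*T + T))/(T - 100) = (P + (T² + T))/(-100 + T) = (P + (T + T²))/(-100 + T) = (P + T + T²)/(-100 + T))
1/Q(100, f) = 1/((100 - 265 + (-265)²)/(-100 - 265)) = 1/((100 - 265 + 70225)/(-365)) = 1/(-1/365*70060) = 1/(-14012/73) = -73/14012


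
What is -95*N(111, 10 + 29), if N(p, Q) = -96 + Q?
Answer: 5415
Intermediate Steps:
-95*N(111, 10 + 29) = -95*(-96 + (10 + 29)) = -95*(-96 + 39) = -95*(-57) = 5415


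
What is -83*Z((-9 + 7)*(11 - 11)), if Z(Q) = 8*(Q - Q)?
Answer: 0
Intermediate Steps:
Z(Q) = 0 (Z(Q) = 8*0 = 0)
-83*Z((-9 + 7)*(11 - 11)) = -83*0 = 0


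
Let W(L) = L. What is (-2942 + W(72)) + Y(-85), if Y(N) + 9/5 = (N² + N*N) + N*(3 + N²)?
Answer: -3014009/5 ≈ -6.0280e+5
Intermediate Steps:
Y(N) = -9/5 + 2*N² + N*(3 + N²) (Y(N) = -9/5 + ((N² + N*N) + N*(3 + N²)) = -9/5 + ((N² + N²) + N*(3 + N²)) = -9/5 + (2*N² + N*(3 + N²)) = -9/5 + 2*N² + N*(3 + N²))
(-2942 + W(72)) + Y(-85) = (-2942 + 72) + (-9/5 + (-85)³ + 2*(-85)² + 3*(-85)) = -2870 + (-9/5 - 614125 + 2*7225 - 255) = -2870 + (-9/5 - 614125 + 14450 - 255) = -2870 - 2999659/5 = -3014009/5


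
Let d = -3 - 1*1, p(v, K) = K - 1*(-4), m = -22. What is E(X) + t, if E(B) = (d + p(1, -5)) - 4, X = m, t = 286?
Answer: 277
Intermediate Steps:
X = -22
p(v, K) = 4 + K (p(v, K) = K + 4 = 4 + K)
d = -4 (d = -3 - 1 = -4)
E(B) = -9 (E(B) = (-4 + (4 - 5)) - 4 = (-4 - 1) - 4 = -5 - 4 = -9)
E(X) + t = -9 + 286 = 277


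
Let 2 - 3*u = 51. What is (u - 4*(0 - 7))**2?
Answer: 1225/9 ≈ 136.11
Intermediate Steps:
u = -49/3 (u = 2/3 - 1/3*51 = 2/3 - 17 = -49/3 ≈ -16.333)
(u - 4*(0 - 7))**2 = (-49/3 - 4*(0 - 7))**2 = (-49/3 - 4*(-7))**2 = (-49/3 + 28)**2 = (35/3)**2 = 1225/9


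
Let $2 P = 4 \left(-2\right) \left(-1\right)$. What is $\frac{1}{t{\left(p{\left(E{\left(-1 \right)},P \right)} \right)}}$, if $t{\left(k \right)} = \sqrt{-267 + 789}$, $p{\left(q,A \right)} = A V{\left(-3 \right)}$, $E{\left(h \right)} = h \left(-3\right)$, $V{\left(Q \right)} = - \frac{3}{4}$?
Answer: $\frac{\sqrt{58}}{174} \approx 0.043769$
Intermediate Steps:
$V{\left(Q \right)} = - \frac{3}{4}$ ($V{\left(Q \right)} = \left(-3\right) \frac{1}{4} = - \frac{3}{4}$)
$E{\left(h \right)} = - 3 h$
$P = 4$ ($P = \frac{4 \left(-2\right) \left(-1\right)}{2} = \frac{\left(-8\right) \left(-1\right)}{2} = \frac{1}{2} \cdot 8 = 4$)
$p{\left(q,A \right)} = - \frac{3 A}{4}$ ($p{\left(q,A \right)} = A \left(- \frac{3}{4}\right) = - \frac{3 A}{4}$)
$t{\left(k \right)} = 3 \sqrt{58}$ ($t{\left(k \right)} = \sqrt{522} = 3 \sqrt{58}$)
$\frac{1}{t{\left(p{\left(E{\left(-1 \right)},P \right)} \right)}} = \frac{1}{3 \sqrt{58}} = \frac{\sqrt{58}}{174}$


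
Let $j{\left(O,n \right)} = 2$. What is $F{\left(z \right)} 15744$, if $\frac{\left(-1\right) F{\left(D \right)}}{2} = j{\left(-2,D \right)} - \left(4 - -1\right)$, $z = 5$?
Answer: $94464$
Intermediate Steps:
$F{\left(D \right)} = 6$ ($F{\left(D \right)} = - 2 \left(2 - \left(4 - -1\right)\right) = - 2 \left(2 - \left(4 + 1\right)\right) = - 2 \left(2 - 5\right) = \left(-2\right) \left(-3\right) = 6$)
$F{\left(z \right)} 15744 = 6 \cdot 15744 = 94464$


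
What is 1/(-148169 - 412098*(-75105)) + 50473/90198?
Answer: 78660961086139/140571421705590 ≈ 0.55958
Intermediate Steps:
1/(-148169 - 412098*(-75105)) + 50473/90198 = -1/75105/(-560267) + 50473*(1/90198) = -1/560267*(-1/75105) + 50473/90198 = 1/42078853035 + 50473/90198 = 78660961086139/140571421705590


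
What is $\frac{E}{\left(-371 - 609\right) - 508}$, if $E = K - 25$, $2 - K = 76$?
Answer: $\frac{33}{496} \approx 0.066532$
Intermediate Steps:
$K = -74$ ($K = 2 - 76 = -74$)
$E = -99$ ($E = -74 - 25 = -99$)
$\frac{E}{\left(-371 - 609\right) - 508} = - \frac{99}{\left(-371 - 609\right) - 508} = - \frac{99}{-980 - 508} = - \frac{99}{-1488} = \left(-99\right) \left(- \frac{1}{1488}\right) = \frac{33}{496}$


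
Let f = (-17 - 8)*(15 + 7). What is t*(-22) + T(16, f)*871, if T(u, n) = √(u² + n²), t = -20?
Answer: 440 + 1742*√75689 ≈ 4.7969e+5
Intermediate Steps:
f = -550 (f = -25*22 = -550)
T(u, n) = √(n² + u²)
t*(-22) + T(16, f)*871 = -20*(-22) + √((-550)² + 16²)*871 = 440 + √(302500 + 256)*871 = 440 + √302756*871 = 440 + (2*√75689)*871 = 440 + 1742*√75689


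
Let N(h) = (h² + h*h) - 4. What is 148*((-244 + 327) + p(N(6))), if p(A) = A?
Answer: 22348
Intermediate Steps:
N(h) = -4 + 2*h² (N(h) = (h² + h²) - 4 = 2*h² - 4 = -4 + 2*h²)
148*((-244 + 327) + p(N(6))) = 148*((-244 + 327) + (-4 + 2*6²)) = 148*(83 + (-4 + 2*36)) = 148*(83 + (-4 + 72)) = 148*(83 + 68) = 148*151 = 22348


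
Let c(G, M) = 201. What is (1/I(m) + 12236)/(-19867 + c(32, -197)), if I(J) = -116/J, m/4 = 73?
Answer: -354771/570314 ≈ -0.62206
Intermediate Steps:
m = 292 (m = 4*73 = 292)
(1/I(m) + 12236)/(-19867 + c(32, -197)) = (1/(-116/292) + 12236)/(-19867 + 201) = (1/(-116*1/292) + 12236)/(-19666) = (1/(-29/73) + 12236)*(-1/19666) = (-73/29 + 12236)*(-1/19666) = (354771/29)*(-1/19666) = -354771/570314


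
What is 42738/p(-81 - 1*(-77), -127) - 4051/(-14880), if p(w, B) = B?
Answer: -635426963/1889760 ≈ -336.25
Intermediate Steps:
42738/p(-81 - 1*(-77), -127) - 4051/(-14880) = 42738/(-127) - 4051/(-14880) = 42738*(-1/127) - 4051*(-1/14880) = -42738/127 + 4051/14880 = -635426963/1889760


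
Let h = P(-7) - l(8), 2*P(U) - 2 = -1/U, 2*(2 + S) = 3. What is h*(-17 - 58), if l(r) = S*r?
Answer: -5325/14 ≈ -380.36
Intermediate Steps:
S = -½ (S = -2 + (½)*3 = -2 + 3/2 = -½ ≈ -0.50000)
P(U) = 1 - 1/(2*U) (P(U) = 1 + (-1/U)/2 = 1 - 1/(2*U))
l(r) = -r/2
h = 71/14 (h = (-½ - 7)/(-7) - (-1)*8/2 = -⅐*(-15/2) - 1*(-4) = 15/14 + 4 = 71/14 ≈ 5.0714)
h*(-17 - 58) = 71*(-17 - 58)/14 = (71/14)*(-75) = -5325/14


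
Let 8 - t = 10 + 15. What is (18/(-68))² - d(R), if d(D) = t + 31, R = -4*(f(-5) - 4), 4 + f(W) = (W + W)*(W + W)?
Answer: -16103/1156 ≈ -13.930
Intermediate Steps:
f(W) = -4 + 4*W² (f(W) = -4 + (W + W)*(W + W) = -4 + (2*W)*(2*W) = -4 + 4*W²)
t = -17 (t = 8 - (10 + 15) = 8 - 1*25 = 8 - 25 = -17)
R = -368 (R = -4*((-4 + 4*(-5)²) - 4) = -4*((-4 + 4*25) - 4) = -4*((-4 + 100) - 4) = -4*(96 - 4) = -4*92 = -368)
d(D) = 14 (d(D) = -17 + 31 = 14)
(18/(-68))² - d(R) = (18/(-68))² - 1*14 = (18*(-1/68))² - 14 = (-9/34)² - 14 = 81/1156 - 14 = -16103/1156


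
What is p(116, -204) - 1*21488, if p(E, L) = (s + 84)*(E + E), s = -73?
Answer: -18936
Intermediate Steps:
p(E, L) = 22*E (p(E, L) = (-73 + 84)*(E + E) = 11*(2*E) = 22*E)
p(116, -204) - 1*21488 = 22*116 - 1*21488 = 2552 - 21488 = -18936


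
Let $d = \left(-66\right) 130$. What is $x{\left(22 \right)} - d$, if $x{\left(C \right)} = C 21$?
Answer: $9042$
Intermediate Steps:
$x{\left(C \right)} = 21 C$
$d = -8580$
$x{\left(22 \right)} - d = 21 \cdot 22 - -8580 = 462 + 8580 = 9042$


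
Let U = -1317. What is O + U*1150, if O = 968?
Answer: -1513582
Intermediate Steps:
O + U*1150 = 968 - 1317*1150 = 968 - 1514550 = -1513582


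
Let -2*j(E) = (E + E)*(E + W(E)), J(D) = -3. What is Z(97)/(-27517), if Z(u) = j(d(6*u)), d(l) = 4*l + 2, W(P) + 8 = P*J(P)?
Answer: -10876440/27517 ≈ -395.26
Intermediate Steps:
W(P) = -8 - 3*P (W(P) = -8 + P*(-3) = -8 - 3*P)
d(l) = 2 + 4*l
j(E) = -E*(-8 - 2*E) (j(E) = -(E + E)*(E + (-8 - 3*E))/2 = -2*E*(-8 - 2*E)/2 = -E*(-8 - 2*E))
Z(u) = 2*(2 + 24*u)*(6 + 24*u) (Z(u) = 2*(2 + 4*(6*u))*(4 + (2 + 4*(6*u))) = 2*(2 + 24*u)*(4 + (2 + 24*u)) = 2*(2 + 24*u)*(6 + 24*u))
Z(97)/(-27517) = (24 + 384*97 + 1152*97²)/(-27517) = (24 + 37248 + 1152*9409)*(-1/27517) = (24 + 37248 + 10839168)*(-1/27517) = 10876440*(-1/27517) = -10876440/27517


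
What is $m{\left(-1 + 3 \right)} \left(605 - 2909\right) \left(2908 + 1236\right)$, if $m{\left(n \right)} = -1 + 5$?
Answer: $-38191104$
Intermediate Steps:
$m{\left(n \right)} = 4$
$m{\left(-1 + 3 \right)} \left(605 - 2909\right) \left(2908 + 1236\right) = 4 \left(605 - 2909\right) \left(2908 + 1236\right) = 4 \left(\left(-2304\right) 4144\right) = 4 \left(-9547776\right) = -38191104$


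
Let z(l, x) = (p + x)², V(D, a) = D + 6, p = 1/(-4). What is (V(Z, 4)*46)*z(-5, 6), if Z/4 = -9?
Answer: -182505/4 ≈ -45626.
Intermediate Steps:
Z = -36 (Z = 4*(-9) = -36)
p = -¼ ≈ -0.25000
V(D, a) = 6 + D
z(l, x) = (-¼ + x)²
(V(Z, 4)*46)*z(-5, 6) = ((6 - 36)*46)*((-1 + 4*6)²/16) = (-30*46)*((-1 + 24)²/16) = -345*23²/4 = -345*529/4 = -1380*529/16 = -182505/4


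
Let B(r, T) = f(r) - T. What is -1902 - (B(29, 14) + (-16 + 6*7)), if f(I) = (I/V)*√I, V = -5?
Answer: -1914 + 29*√29/5 ≈ -1882.8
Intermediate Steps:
f(I) = -I^(3/2)/5 (f(I) = (I/(-5))*√I = (I*(-⅕))*√I = (-I/5)*√I = -I^(3/2)/5)
B(r, T) = -T - r^(3/2)/5 (B(r, T) = -r^(3/2)/5 - T = -T - r^(3/2)/5)
-1902 - (B(29, 14) + (-16 + 6*7)) = -1902 - ((-1*14 - 29*√29/5) + (-16 + 6*7)) = -1902 - ((-14 - 29*√29/5) + (-16 + 42)) = -1902 - ((-14 - 29*√29/5) + 26) = -1902 - (12 - 29*√29/5) = -1902 + (-12 + 29*√29/5) = -1914 + 29*√29/5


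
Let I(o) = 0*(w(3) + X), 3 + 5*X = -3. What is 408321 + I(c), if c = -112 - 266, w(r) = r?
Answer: 408321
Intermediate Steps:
X = -6/5 (X = -⅗ + (⅕)*(-3) = -⅗ - ⅗ = -6/5 ≈ -1.2000)
c = -378
I(o) = 0 (I(o) = 0*(3 - 6/5) = 0*(9/5) = 0)
408321 + I(c) = 408321 + 0 = 408321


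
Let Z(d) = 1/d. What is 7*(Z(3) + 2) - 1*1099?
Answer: -3248/3 ≈ -1082.7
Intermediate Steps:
7*(Z(3) + 2) - 1*1099 = 7*(1/3 + 2) - 1*1099 = 7*(⅓ + 2) - 1099 = 7*(7/3) - 1099 = 49/3 - 1099 = -3248/3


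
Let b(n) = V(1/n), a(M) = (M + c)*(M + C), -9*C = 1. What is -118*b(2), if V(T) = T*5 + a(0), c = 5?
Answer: -2065/9 ≈ -229.44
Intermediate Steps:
C = -⅑ (C = -⅑*1 = -⅑ ≈ -0.11111)
a(M) = (5 + M)*(-⅑ + M) (a(M) = (M + 5)*(M - ⅑) = (5 + M)*(-⅑ + M))
V(T) = -5/9 + 5*T (V(T) = T*5 + (-5/9 + 0² + (44/9)*0) = 5*T + (-5/9 + 0 + 0) = 5*T - 5/9 = -5/9 + 5*T)
b(n) = -5/9 + 5/n
-118*b(2) = -118*(-5/9 + 5/2) = -118*35/18 = -2065/9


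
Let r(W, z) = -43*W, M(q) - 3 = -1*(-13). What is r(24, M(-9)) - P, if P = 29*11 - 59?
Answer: -1292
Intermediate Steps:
M(q) = 16 (M(q) = 3 - 1*(-13) = 3 + 13 = 16)
P = 260 (P = 319 - 59 = 260)
r(24, M(-9)) - P = -43*24 - 1*260 = -1032 - 260 = -1292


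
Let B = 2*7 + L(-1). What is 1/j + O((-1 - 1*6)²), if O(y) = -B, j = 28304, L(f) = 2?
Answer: -452863/28304 ≈ -16.000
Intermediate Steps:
B = 16 (B = 2*7 + 2 = 14 + 2 = 16)
O(y) = -16 (O(y) = -1*16 = -16)
1/j + O((-1 - 1*6)²) = 1/28304 - 16 = -452863/28304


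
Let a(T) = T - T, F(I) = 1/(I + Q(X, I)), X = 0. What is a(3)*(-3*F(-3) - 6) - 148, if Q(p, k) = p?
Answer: -148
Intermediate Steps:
F(I) = 1/I (F(I) = 1/(I + 0) = 1/I)
a(T) = 0
a(3)*(-3*F(-3) - 6) - 148 = 0*(-3/(-3) - 6) - 148 = 0*(-3*(-⅓) - 6) - 148 = 0*(1 - 6) - 148 = 0*(-5) - 148 = 0 - 148 = -148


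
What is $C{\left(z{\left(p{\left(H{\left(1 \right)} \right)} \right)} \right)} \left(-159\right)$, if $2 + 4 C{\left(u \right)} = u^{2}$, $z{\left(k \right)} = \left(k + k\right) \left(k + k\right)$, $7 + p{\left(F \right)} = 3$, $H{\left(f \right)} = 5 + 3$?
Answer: $- \frac{325473}{2} \approx -1.6274 \cdot 10^{5}$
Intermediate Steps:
$H{\left(f \right)} = 8$
$p{\left(F \right)} = -4$ ($p{\left(F \right)} = -7 + 3 = -4$)
$z{\left(k \right)} = 4 k^{2}$ ($z{\left(k \right)} = 2 k 2 k = 4 k^{2}$)
$C{\left(u \right)} = - \frac{1}{2} + \frac{u^{2}}{4}$
$C{\left(z{\left(p{\left(H{\left(1 \right)} \right)} \right)} \right)} \left(-159\right) = \left(- \frac{1}{2} + \frac{\left(4 \left(-4\right)^{2}\right)^{2}}{4}\right) \left(-159\right) = \left(- \frac{1}{2} + \frac{\left(4 \cdot 16\right)^{2}}{4}\right) \left(-159\right) = \left(- \frac{1}{2} + \frac{64^{2}}{4}\right) \left(-159\right) = \left(- \frac{1}{2} + \frac{1}{4} \cdot 4096\right) \left(-159\right) = \left(- \frac{1}{2} + 1024\right) \left(-159\right) = \frac{2047}{2} \left(-159\right) = - \frac{325473}{2}$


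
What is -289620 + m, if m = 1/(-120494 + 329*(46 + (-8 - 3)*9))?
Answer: -39947576221/137931 ≈ -2.8962e+5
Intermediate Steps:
m = -1/137931 (m = 1/(-120494 + 329*(46 - 11*9)) = 1/(-120494 + 329*(46 - 99)) = 1/(-120494 + 329*(-53)) = 1/(-120494 - 17437) = 1/(-137931) = -1/137931 ≈ -7.2500e-6)
-289620 + m = -289620 - 1/137931 = -39947576221/137931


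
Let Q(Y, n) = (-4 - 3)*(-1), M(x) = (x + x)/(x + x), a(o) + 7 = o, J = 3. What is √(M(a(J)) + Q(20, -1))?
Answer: 2*√2 ≈ 2.8284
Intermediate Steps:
a(o) = -7 + o
M(x) = 1 (M(x) = (2*x)/((2*x)) = (2*x)*(1/(2*x)) = 1)
Q(Y, n) = 7 (Q(Y, n) = -7*(-1) = 7)
√(M(a(J)) + Q(20, -1)) = √(1 + 7) = √8 = 2*√2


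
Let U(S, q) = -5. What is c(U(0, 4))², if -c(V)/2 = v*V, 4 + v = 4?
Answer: 0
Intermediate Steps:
v = 0 (v = -4 + 4 = 0)
c(V) = 0 (c(V) = -0*V = -2*0 = 0)
c(U(0, 4))² = 0² = 0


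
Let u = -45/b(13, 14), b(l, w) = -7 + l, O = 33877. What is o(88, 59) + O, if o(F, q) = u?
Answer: 67739/2 ≈ 33870.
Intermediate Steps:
u = -15/2 (u = -45/(-7 + 13) = -45/6 = -45*1/6 = -15/2 ≈ -7.5000)
o(F, q) = -15/2
o(88, 59) + O = -15/2 + 33877 = 67739/2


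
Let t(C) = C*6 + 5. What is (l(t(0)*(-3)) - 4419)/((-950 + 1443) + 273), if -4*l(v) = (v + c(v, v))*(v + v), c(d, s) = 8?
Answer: -8943/1532 ≈ -5.8375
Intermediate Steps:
t(C) = 5 + 6*C (t(C) = 6*C + 5 = 5 + 6*C)
l(v) = -v*(8 + v)/2 (l(v) = -(v + 8)*(v + v)/4 = -(8 + v)*2*v/4 = -v*(8 + v)/2)
(l(t(0)*(-3)) - 4419)/((-950 + 1443) + 273) = (-(5 + 6*0)*(-3)*(8 + (5 + 6*0)*(-3))/2 - 4419)/((-950 + 1443) + 273) = (-(5 + 0)*(-3)*(8 + (5 + 0)*(-3))/2 - 4419)/(493 + 273) = (-5*(-3)*(8 + 5*(-3))/2 - 4419)/766 = (-½*(-15)*(8 - 15) - 4419)*(1/766) = (-½*(-15)*(-7) - 4419)*(1/766) = (-105/2 - 4419)*(1/766) = -8943/2*1/766 = -8943/1532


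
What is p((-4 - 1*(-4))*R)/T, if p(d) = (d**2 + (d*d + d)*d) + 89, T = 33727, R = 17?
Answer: 89/33727 ≈ 0.0026388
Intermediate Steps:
p(d) = 89 + d**2 + d*(d + d**2) (p(d) = (d**2 + (d**2 + d)*d) + 89 = (d**2 + (d + d**2)*d) + 89 = (d**2 + d*(d + d**2)) + 89 = 89 + d**2 + d*(d + d**2))
p((-4 - 1*(-4))*R)/T = (89 + ((-4 - 1*(-4))*17)**3 + 2*((-4 - 1*(-4))*17)**2)/33727 = (89 + ((-4 + 4)*17)**3 + 2*((-4 + 4)*17)**2)*(1/33727) = (89 + (0*17)**3 + 2*(0*17)**2)*(1/33727) = (89 + 0**3 + 2*0**2)*(1/33727) = (89 + 0 + 2*0)*(1/33727) = (89 + 0 + 0)*(1/33727) = 89*(1/33727) = 89/33727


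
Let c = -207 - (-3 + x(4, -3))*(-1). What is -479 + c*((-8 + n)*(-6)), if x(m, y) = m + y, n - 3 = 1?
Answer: -5495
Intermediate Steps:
n = 4 (n = 3 + 1 = 4)
c = -209 (c = -207 - (-3 + (4 - 3))*(-1) = -207 - (-3 + 1)*(-1) = -207 - (-2)*(-1) = -207 - 1*2 = -207 - 2 = -209)
-479 + c*((-8 + n)*(-6)) = -479 - 209*(-8 + 4)*(-6) = -479 - (-836)*(-6) = -479 - 209*24 = -479 - 5016 = -5495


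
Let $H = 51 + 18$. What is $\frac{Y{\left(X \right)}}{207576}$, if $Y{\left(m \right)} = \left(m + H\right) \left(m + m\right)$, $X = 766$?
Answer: $\frac{319805}{51894} \approx 6.1627$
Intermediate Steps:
$H = 69$
$Y{\left(m \right)} = 2 m \left(69 + m\right)$ ($Y{\left(m \right)} = \left(m + 69\right) \left(m + m\right) = \left(69 + m\right) 2 m = 2 m \left(69 + m\right)$)
$\frac{Y{\left(X \right)}}{207576} = \frac{2 \cdot 766 \left(69 + 766\right)}{207576} = 2 \cdot 766 \cdot 835 \cdot \frac{1}{207576} = 1279220 \cdot \frac{1}{207576} = \frac{319805}{51894}$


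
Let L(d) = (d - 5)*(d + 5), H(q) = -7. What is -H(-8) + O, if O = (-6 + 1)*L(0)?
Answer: 132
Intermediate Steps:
L(d) = (-5 + d)*(5 + d)
O = 125 (O = (-6 + 1)*(-25 + 0²) = -5*(-25 + 0) = -5*(-25) = 125)
-H(-8) + O = -1*(-7) + 125 = 7 + 125 = 132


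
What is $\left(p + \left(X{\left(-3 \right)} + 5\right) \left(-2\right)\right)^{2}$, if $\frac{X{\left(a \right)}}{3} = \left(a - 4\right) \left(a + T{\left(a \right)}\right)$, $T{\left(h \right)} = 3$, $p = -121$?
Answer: $17161$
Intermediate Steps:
$X{\left(a \right)} = 3 \left(-4 + a\right) \left(3 + a\right)$ ($X{\left(a \right)} = 3 \left(a - 4\right) \left(a + 3\right) = 3 \left(-4 + a\right) \left(3 + a\right)$)
$\left(p + \left(X{\left(-3 \right)} + 5\right) \left(-2\right)\right)^{2} = \left(-121 + \left(\left(-36 - -9 + 3 \left(-3\right)^{2}\right) + 5\right) \left(-2\right)\right)^{2} = \left(-121 + \left(\left(-36 + 9 + 3 \cdot 9\right) + 5\right) \left(-2\right)\right)^{2} = \left(-121 + \left(\left(-36 + 9 + 27\right) + 5\right) \left(-2\right)\right)^{2} = \left(-121 + \left(0 + 5\right) \left(-2\right)\right)^{2} = \left(-121 + 5 \left(-2\right)\right)^{2} = \left(-121 - 10\right)^{2} = \left(-131\right)^{2} = 17161$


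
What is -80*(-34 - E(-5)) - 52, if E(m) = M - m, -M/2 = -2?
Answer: 3388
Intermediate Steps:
M = 4 (M = -2*(-2) = 4)
E(m) = 4 - m
-80*(-34 - E(-5)) - 52 = -80*(-34 - (4 - 1*(-5))) - 52 = -80*(-34 - (4 + 5)) - 52 = -80*(-34 - 1*9) - 52 = -80*(-34 - 9) - 52 = -80*(-43) - 52 = 3440 - 52 = 3388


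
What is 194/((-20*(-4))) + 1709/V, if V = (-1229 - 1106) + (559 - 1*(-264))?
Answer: 2447/1890 ≈ 1.2947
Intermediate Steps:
V = -1512 (V = -2335 + (559 + 264) = -2335 + 823 = -1512)
194/((-20*(-4))) + 1709/V = 194/((-20*(-4))) + 1709/(-1512) = 194/80 + 1709*(-1/1512) = 194*(1/80) - 1709/1512 = 97/40 - 1709/1512 = 2447/1890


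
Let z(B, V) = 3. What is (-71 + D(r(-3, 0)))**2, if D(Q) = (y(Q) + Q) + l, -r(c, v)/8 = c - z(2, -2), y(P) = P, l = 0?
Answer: 625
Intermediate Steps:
r(c, v) = 24 - 8*c (r(c, v) = -8*(c - 1*3) = -8*(c - 3) = -8*(-3 + c) = 24 - 8*c)
D(Q) = 2*Q (D(Q) = (Q + Q) + 0 = 2*Q + 0 = 2*Q)
(-71 + D(r(-3, 0)))**2 = (-71 + 2*(24 - 8*(-3)))**2 = (-71 + 2*(24 + 24))**2 = (-71 + 2*48)**2 = (-71 + 96)**2 = 25**2 = 625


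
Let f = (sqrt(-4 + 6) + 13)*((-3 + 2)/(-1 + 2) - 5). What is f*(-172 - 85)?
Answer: 20046 + 1542*sqrt(2) ≈ 22227.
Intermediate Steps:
f = -78 - 6*sqrt(2) (f = (sqrt(2) + 13)*(-1/1 - 5) = (13 + sqrt(2))*(-1*1 - 5) = (13 + sqrt(2))*(-1 - 5) = (13 + sqrt(2))*(-6) = -78 - 6*sqrt(2) ≈ -86.485)
f*(-172 - 85) = (-78 - 6*sqrt(2))*(-172 - 85) = (-78 - 6*sqrt(2))*(-257) = 20046 + 1542*sqrt(2)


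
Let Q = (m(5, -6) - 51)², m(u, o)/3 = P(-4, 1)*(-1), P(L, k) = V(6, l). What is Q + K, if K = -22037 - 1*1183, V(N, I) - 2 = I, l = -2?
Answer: -20619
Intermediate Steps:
V(N, I) = 2 + I
P(L, k) = 0 (P(L, k) = 2 - 2 = 0)
m(u, o) = 0 (m(u, o) = 3*(0*(-1)) = 3*0 = 0)
K = -23220 (K = -22037 - 1183 = -23220)
Q = 2601 (Q = (0 - 51)² = (-51)² = 2601)
Q + K = 2601 - 23220 = -20619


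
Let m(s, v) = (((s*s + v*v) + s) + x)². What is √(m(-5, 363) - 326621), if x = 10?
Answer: 2*√4342662445 ≈ 1.3180e+5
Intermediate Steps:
m(s, v) = (10 + s + s² + v²)² (m(s, v) = (((s*s + v*v) + s) + 10)² = (((s² + v²) + s) + 10)² = ((s + s² + v²) + 10)² = (10 + s + s² + v²)²)
√(m(-5, 363) - 326621) = √((10 - 5 + (-5)² + 363²)² - 326621) = √((10 - 5 + 25 + 131769)² - 326621) = √(131799² - 326621) = √(17370976401 - 326621) = √17370649780 = 2*√4342662445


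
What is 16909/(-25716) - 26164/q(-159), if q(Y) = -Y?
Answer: -75057995/454316 ≈ -165.21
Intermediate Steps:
16909/(-25716) - 26164/q(-159) = 16909/(-25716) - 26164/((-1*(-159))) = 16909*(-1/25716) - 26164/159 = -16909/25716 - 26164*1/159 = -16909/25716 - 26164/159 = -75057995/454316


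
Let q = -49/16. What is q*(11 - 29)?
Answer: 441/8 ≈ 55.125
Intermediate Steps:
q = -49/16 (q = -49*1/16 = -49/16 ≈ -3.0625)
q*(11 - 29) = -49*(11 - 29)/16 = -49/16*(-18) = 441/8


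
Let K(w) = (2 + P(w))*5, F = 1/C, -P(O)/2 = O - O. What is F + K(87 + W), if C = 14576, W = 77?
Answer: 145761/14576 ≈ 10.000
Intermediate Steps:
P(O) = 0 (P(O) = -2*(O - O) = -2*0 = 0)
F = 1/14576 ≈ 6.8606e-5
K(w) = 10 (K(w) = (2 + 0)*5 = 2*5 = 10)
F + K(87 + W) = 1/14576 + 10 = 145761/14576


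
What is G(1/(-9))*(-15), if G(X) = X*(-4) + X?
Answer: -5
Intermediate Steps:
G(X) = -3*X (G(X) = -4*X + X = -3*X)
G(1/(-9))*(-15) = -3/(-9)*(-15) = -3*(-⅑)*(-15) = (⅓)*(-15) = -5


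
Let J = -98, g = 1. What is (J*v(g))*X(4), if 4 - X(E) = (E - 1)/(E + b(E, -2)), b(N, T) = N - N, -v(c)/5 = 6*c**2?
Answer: 9555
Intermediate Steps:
v(c) = -30*c**2
b(N, T) = 0
X(E) = 4 - (-1 + E)/E (X(E) = 4 - (E - 1)/(E + 0) = 4 - (-1 + E)/E)
(J*v(g))*X(4) = (-(-2940)*1**2)*(3 + 1/4) = (-(-2940))*(3 + 1/4) = -98*(-30)*(13/4) = 2940*(13/4) = 9555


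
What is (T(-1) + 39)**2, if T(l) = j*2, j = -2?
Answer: 1225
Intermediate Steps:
T(l) = -4 (T(l) = -2*2 = -4)
(T(-1) + 39)**2 = (-4 + 39)**2 = 35**2 = 1225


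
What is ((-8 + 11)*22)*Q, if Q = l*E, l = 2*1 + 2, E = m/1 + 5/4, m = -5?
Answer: -990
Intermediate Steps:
E = -15/4 (E = -5/1 + 5/4 = -5*1 + 5*(¼) = -5 + 5/4 = -15/4 ≈ -3.7500)
l = 4 (l = 2 + 2 = 4)
Q = -15 (Q = 4*(-15/4) = -15)
((-8 + 11)*22)*Q = ((-8 + 11)*22)*(-15) = (3*22)*(-15) = 66*(-15) = -990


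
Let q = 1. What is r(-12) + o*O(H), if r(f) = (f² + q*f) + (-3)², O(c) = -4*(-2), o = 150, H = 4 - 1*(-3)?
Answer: 1341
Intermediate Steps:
H = 7 (H = 4 + 3 = 7)
O(c) = 8
r(f) = 9 + f + f² (r(f) = (f² + 1*f) + (-3)² = (f² + f) + 9 = (f + f²) + 9 = 9 + f + f²)
r(-12) + o*O(H) = (9 - 12 + (-12)²) + 150*8 = (9 - 12 + 144) + 1200 = 141 + 1200 = 1341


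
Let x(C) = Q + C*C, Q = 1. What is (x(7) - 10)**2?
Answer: 1600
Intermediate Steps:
x(C) = 1 + C**2 (x(C) = 1 + C*C = 1 + C**2)
(x(7) - 10)**2 = ((1 + 7**2) - 10)**2 = ((1 + 49) - 10)**2 = (50 - 10)**2 = 40**2 = 1600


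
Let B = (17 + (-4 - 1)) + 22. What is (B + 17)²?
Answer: 2601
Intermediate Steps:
B = 34 (B = (17 - 5) + 22 = 12 + 22 = 34)
(B + 17)² = (34 + 17)² = 51² = 2601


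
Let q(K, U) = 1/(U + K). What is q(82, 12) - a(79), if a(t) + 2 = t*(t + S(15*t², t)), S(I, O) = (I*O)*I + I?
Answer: -5141300380040605/94 ≈ -5.4695e+13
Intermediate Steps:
q(K, U) = 1/(K + U)
S(I, O) = I + O*I² (S(I, O) = O*I² + I = I + O*I²)
a(t) = -2 + t*(t + 15*t²*(1 + 15*t³)) (a(t) = -2 + t*(t + (15*t²)*(1 + (15*t²)*t)) = -2 + t*(t + (15*t²)*(1 + 15*t³)) = -2 + t*(t + 15*t²*(1 + 15*t³)))
q(82, 12) - a(79) = 1/(82 + 12) - (-2 + 79² + 15*79³ + 225*79⁶) = 1/94 - (-2 + 6241 + 15*493039 + 225*243087455521) = 1/94 - (-2 + 6241 + 7395585 + 54694677492225) = 1/94 - 1*54694684894049 = 1/94 - 54694684894049 = -5141300380040605/94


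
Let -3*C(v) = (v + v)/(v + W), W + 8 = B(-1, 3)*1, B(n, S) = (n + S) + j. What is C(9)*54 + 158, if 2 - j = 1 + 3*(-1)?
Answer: 782/7 ≈ 111.71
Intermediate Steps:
j = 4 (j = 2 - (1 + 3*(-1)) = 2 - (1 - 3) = 2 - 1*(-2) = 2 + 2 = 4)
B(n, S) = 4 + S + n (B(n, S) = (n + S) + 4 = (S + n) + 4 = 4 + S + n)
W = -2 (W = -8 + (4 + 3 - 1)*1 = -8 + 6*1 = -8 + 6 = -2)
C(v) = -2*v/(3*(-2 + v)) (C(v) = -(v + v)/(3*(v - 2)) = -2*v/(3*(-2 + v)))
C(9)*54 + 158 = -2*9/(-6 + 3*9)*54 + 158 = -2*9/(-6 + 27)*54 + 158 = -2*9/21*54 + 158 = -2*9*1/21*54 + 158 = -6/7*54 + 158 = -324/7 + 158 = 782/7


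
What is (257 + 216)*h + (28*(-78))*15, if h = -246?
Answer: -149118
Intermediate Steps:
(257 + 216)*h + (28*(-78))*15 = (257 + 216)*(-246) + (28*(-78))*15 = 473*(-246) - 2184*15 = -116358 - 32760 = -149118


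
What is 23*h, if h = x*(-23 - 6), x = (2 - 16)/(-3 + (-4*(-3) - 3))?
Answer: 4669/3 ≈ 1556.3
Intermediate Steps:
x = -7/3 (x = -14/(-3 + (12 - 3)) = -14/(-3 + 9) = -14/6 = -14*⅙ = -7/3 ≈ -2.3333)
h = 203/3 (h = -7*(-23 - 6)/3 = -7/3*(-29) = 203/3 ≈ 67.667)
23*h = 23*(203/3) = 4669/3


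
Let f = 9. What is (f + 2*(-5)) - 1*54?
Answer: -55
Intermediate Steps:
(f + 2*(-5)) - 1*54 = (9 + 2*(-5)) - 1*54 = (9 - 10) - 54 = -1 - 54 = -55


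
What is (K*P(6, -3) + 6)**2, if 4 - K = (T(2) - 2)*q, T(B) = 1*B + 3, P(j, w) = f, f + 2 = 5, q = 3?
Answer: 81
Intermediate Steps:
f = 3 (f = -2 + 5 = 3)
P(j, w) = 3
T(B) = 3 + B (T(B) = B + 3 = 3 + B)
K = -5 (K = 4 - ((3 + 2) - 2)*3 = 4 - (5 - 2)*3 = 4 - 3*3 = 4 - 1*9 = 4 - 9 = -5)
(K*P(6, -3) + 6)**2 = (-5*3 + 6)**2 = (-15 + 6)**2 = (-9)**2 = 81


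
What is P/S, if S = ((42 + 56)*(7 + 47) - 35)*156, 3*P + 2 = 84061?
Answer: 84059/2460276 ≈ 0.034167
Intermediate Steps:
P = 84059/3 (P = -2/3 + (1/3)*84061 = -2/3 + 84061/3 = 84059/3 ≈ 28020.)
S = 820092 (S = (98*54 - 35)*156 = (5292 - 35)*156 = 5257*156 = 820092)
P/S = (84059/3)/820092 = (84059/3)*(1/820092) = 84059/2460276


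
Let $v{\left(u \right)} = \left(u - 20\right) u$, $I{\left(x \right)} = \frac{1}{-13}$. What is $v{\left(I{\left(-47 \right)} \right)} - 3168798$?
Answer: $- \frac{535526601}{169} \approx -3.1688 \cdot 10^{6}$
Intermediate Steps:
$I{\left(x \right)} = - \frac{1}{13}$
$v{\left(u \right)} = u \left(-20 + u\right)$ ($v{\left(u \right)} = \left(-20 + u\right) u = u \left(-20 + u\right)$)
$v{\left(I{\left(-47 \right)} \right)} - 3168798 = - \frac{-20 - \frac{1}{13}}{13} - 3168798 = \left(- \frac{1}{13}\right) \left(- \frac{261}{13}\right) - 3168798 = \frac{261}{169} - 3168798 = - \frac{535526601}{169}$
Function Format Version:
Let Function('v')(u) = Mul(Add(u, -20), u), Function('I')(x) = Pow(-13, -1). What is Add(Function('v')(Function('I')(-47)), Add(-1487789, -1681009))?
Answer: Rational(-535526601, 169) ≈ -3.1688e+6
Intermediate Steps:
Function('I')(x) = Rational(-1, 13)
Function('v')(u) = Mul(u, Add(-20, u)) (Function('v')(u) = Mul(Add(-20, u), u) = Mul(u, Add(-20, u)))
Add(Function('v')(Function('I')(-47)), Add(-1487789, -1681009)) = Add(Mul(Rational(-1, 13), Add(-20, Rational(-1, 13))), Add(-1487789, -1681009)) = Add(Mul(Rational(-1, 13), Rational(-261, 13)), -3168798) = Add(Rational(261, 169), -3168798) = Rational(-535526601, 169)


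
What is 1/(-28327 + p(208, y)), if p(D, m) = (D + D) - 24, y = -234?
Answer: -1/27935 ≈ -3.5797e-5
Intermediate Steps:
p(D, m) = -24 + 2*D (p(D, m) = 2*D - 24 = -24 + 2*D)
1/(-28327 + p(208, y)) = 1/(-28327 + (-24 + 2*208)) = 1/(-28327 + (-24 + 416)) = 1/(-28327 + 392) = 1/(-27935) = -1/27935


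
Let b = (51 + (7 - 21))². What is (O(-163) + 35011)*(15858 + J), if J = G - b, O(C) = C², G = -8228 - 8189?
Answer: -118726240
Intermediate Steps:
G = -16417
b = 1369 (b = (51 - 14)² = 37² = 1369)
J = -17786 (J = -16417 - 1*1369 = -16417 - 1369 = -17786)
(O(-163) + 35011)*(15858 + J) = ((-163)² + 35011)*(15858 - 17786) = (26569 + 35011)*(-1928) = 61580*(-1928) = -118726240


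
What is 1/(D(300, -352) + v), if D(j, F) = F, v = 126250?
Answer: 1/125898 ≈ 7.9429e-6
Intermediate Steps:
1/(D(300, -352) + v) = 1/(-352 + 126250) = 1/125898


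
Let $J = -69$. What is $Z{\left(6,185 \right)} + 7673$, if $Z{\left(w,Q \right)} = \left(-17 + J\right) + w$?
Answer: $7593$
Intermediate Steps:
$Z{\left(w,Q \right)} = -86 + w$ ($Z{\left(w,Q \right)} = \left(-17 - 69\right) + w = -86 + w$)
$Z{\left(6,185 \right)} + 7673 = \left(-86 + 6\right) + 7673 = -80 + 7673 = 7593$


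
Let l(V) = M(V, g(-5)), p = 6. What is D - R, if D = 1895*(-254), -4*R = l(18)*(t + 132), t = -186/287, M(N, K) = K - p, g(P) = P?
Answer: -276490759/574 ≈ -4.8169e+5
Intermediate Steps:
M(N, K) = -6 + K (M(N, K) = K - 1*6 = K - 6 = -6 + K)
l(V) = -11 (l(V) = -6 - 5 = -11)
t = -186/287 (t = -186*1/287 = -186/287 ≈ -0.64808)
R = 207339/574 (R = -(-11)*(-186/287 + 132)/4 = -(-11)*37698/(4*287) = -¼*(-414678/287) = 207339/574 ≈ 361.22)
D = -481330
D - R = -481330 - 1*207339/574 = -481330 - 207339/574 = -276490759/574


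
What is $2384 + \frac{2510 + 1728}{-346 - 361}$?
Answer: $\frac{1681250}{707} \approx 2378.0$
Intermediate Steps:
$2384 + \frac{2510 + 1728}{-346 - 361} = 2384 + \frac{4238}{-707} = 2384 + 4238 \left(- \frac{1}{707}\right) = 2384 - \frac{4238}{707} = \frac{1681250}{707}$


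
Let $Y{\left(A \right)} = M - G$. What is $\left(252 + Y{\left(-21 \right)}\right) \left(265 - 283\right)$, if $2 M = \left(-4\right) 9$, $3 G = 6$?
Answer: $-4176$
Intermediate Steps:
$G = 2$ ($G = \frac{1}{3} \cdot 6 = 2$)
$M = -18$ ($M = \frac{\left(-4\right) 9}{2} = \frac{1}{2} \left(-36\right) = -18$)
$Y{\left(A \right)} = -20$ ($Y{\left(A \right)} = -18 - 2 = -20$)
$\left(252 + Y{\left(-21 \right)}\right) \left(265 - 283\right) = \left(252 - 20\right) \left(265 - 283\right) = 232 \left(-18\right) = -4176$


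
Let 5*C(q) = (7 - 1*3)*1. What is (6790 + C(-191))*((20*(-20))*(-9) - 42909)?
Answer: -1334697786/5 ≈ -2.6694e+8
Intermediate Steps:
C(q) = ⅘ (C(q) = ((7 - 1*3)*1)/5 = ((7 - 3)*1)/5 = (4*1)/5 = (⅕)*4 = ⅘)
(6790 + C(-191))*((20*(-20))*(-9) - 42909) = (6790 + ⅘)*((20*(-20))*(-9) - 42909) = 33954*(-400*(-9) - 42909)/5 = 33954*(3600 - 42909)/5 = (33954/5)*(-39309) = -1334697786/5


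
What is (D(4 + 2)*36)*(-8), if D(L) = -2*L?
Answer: 3456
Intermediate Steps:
(D(4 + 2)*36)*(-8) = (-2*(4 + 2)*36)*(-8) = (-2*6*36)*(-8) = -12*36*(-8) = -432*(-8) = 3456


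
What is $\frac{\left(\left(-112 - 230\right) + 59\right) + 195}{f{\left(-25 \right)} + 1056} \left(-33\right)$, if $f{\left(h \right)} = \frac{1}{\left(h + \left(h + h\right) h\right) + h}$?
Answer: $\frac{3484800}{1267201} \approx 2.75$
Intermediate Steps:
$f{\left(h \right)} = \frac{1}{2 h + 2 h^{2}}$ ($f{\left(h \right)} = \frac{1}{\left(h + 2 h h\right) + h} = \frac{1}{\left(h + 2 h^{2}\right) + h} = \frac{1}{2 h + 2 h^{2}}$)
$\frac{\left(\left(-112 - 230\right) + 59\right) + 195}{f{\left(-25 \right)} + 1056} \left(-33\right) = \frac{\left(\left(-112 - 230\right) + 59\right) + 195}{\frac{1}{2 \left(-25\right) \left(1 - 25\right)} + 1056} \left(-33\right) = \frac{\left(-342 + 59\right) + 195}{\frac{1}{2} \left(- \frac{1}{25}\right) \frac{1}{-24} + 1056} \left(-33\right) = \frac{-283 + 195}{\frac{1}{2} \left(- \frac{1}{25}\right) \left(- \frac{1}{24}\right) + 1056} \left(-33\right) = - \frac{88}{\frac{1}{1200} + 1056} \left(-33\right) = - \frac{88}{\frac{1267201}{1200}} \left(-33\right) = \left(-88\right) \frac{1200}{1267201} \left(-33\right) = \left(- \frac{105600}{1267201}\right) \left(-33\right) = \frac{3484800}{1267201}$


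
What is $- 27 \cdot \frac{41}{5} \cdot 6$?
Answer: $- \frac{6642}{5} \approx -1328.4$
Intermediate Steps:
$- 27 \cdot \frac{41}{5} \cdot 6 = - 27 \cdot 41 \cdot \frac{1}{5} \cdot 6 = \left(-27\right) \frac{41}{5} \cdot 6 = \left(- \frac{1107}{5}\right) 6 = - \frac{6642}{5}$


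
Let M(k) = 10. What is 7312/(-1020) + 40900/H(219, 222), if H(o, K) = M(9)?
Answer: 1041122/255 ≈ 4082.8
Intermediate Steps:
H(o, K) = 10
7312/(-1020) + 40900/H(219, 222) = 7312/(-1020) + 40900/10 = 7312*(-1/1020) + 40900*(1/10) = -1828/255 + 4090 = 1041122/255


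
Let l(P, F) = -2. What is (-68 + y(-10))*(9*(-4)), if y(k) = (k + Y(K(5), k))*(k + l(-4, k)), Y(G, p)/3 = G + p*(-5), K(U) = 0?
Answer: 62928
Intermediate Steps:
Y(G, p) = -15*p + 3*G (Y(G, p) = 3*(G + p*(-5)) = 3*(G - 5*p) = -15*p + 3*G)
y(k) = -14*k*(-2 + k) (y(k) = (k + (-15*k + 3*0))*(k - 2) = (k + (-15*k + 0))*(-2 + k) = (k - 15*k)*(-2 + k) = (-14*k)*(-2 + k) = -14*k*(-2 + k))
(-68 + y(-10))*(9*(-4)) = (-68 + 14*(-10)*(2 - 1*(-10)))*(9*(-4)) = (-68 + 14*(-10)*(2 + 10))*(-36) = (-68 + 14*(-10)*12)*(-36) = (-68 - 1680)*(-36) = -1748*(-36) = 62928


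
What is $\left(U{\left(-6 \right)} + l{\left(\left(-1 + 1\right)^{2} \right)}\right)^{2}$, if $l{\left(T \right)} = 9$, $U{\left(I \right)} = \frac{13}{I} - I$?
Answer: $\frac{5929}{36} \approx 164.69$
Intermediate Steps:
$U{\left(I \right)} = - I + \frac{13}{I}$
$\left(U{\left(-6 \right)} + l{\left(\left(-1 + 1\right)^{2} \right)}\right)^{2} = \left(\left(\left(-1\right) \left(-6\right) + \frac{13}{-6}\right) + 9\right)^{2} = \left(\left(6 + 13 \left(- \frac{1}{6}\right)\right) + 9\right)^{2} = \left(\left(6 - \frac{13}{6}\right) + 9\right)^{2} = \left(\frac{23}{6} + 9\right)^{2} = \left(\frac{77}{6}\right)^{2} = \frac{5929}{36}$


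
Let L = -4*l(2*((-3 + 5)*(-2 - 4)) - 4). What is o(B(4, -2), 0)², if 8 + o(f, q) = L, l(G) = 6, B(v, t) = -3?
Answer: 1024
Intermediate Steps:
L = -24 (L = -4*6 = -24)
o(f, q) = -32 (o(f, q) = -8 - 24 = -32)
o(B(4, -2), 0)² = (-32)² = 1024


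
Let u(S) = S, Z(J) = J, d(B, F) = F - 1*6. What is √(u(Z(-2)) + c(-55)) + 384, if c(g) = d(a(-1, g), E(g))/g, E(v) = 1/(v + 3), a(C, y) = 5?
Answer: 384 + I*√3866005/1430 ≈ 384.0 + 1.375*I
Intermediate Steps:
E(v) = 1/(3 + v)
d(B, F) = -6 + F (d(B, F) = F - 6 = -6 + F)
c(g) = (-6 + 1/(3 + g))/g
√(u(Z(-2)) + c(-55)) + 384 = √(-2 + (-17 - 6*(-55))/((-55)*(3 - 55))) + 384 = √(-2 - 1/55*(-17 + 330)/(-52)) + 384 = √(-2 - 1/55*(-1/52)*313) + 384 = √(-2 + 313/2860) + 384 = √(-5407/2860) + 384 = I*√3866005/1430 + 384 = 384 + I*√3866005/1430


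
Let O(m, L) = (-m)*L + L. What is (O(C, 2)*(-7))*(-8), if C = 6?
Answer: -560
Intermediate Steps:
O(m, L) = L - L*m (O(m, L) = -L*m + L = L - L*m)
(O(C, 2)*(-7))*(-8) = ((2*(1 - 1*6))*(-7))*(-8) = ((2*(1 - 6))*(-7))*(-8) = ((2*(-5))*(-7))*(-8) = -10*(-7)*(-8) = 70*(-8) = -560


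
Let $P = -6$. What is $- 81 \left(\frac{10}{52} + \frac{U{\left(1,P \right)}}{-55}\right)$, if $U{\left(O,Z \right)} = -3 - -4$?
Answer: $- \frac{20169}{1430} \approx -14.104$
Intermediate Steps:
$U{\left(O,Z \right)} = 1$ ($U{\left(O,Z \right)} = -3 + 4 = 1$)
$- 81 \left(\frac{10}{52} + \frac{U{\left(1,P \right)}}{-55}\right) = - 81 \left(\frac{10}{52} + 1 \frac{1}{-55}\right) = - 81 \left(10 \cdot \frac{1}{52} + 1 \left(- \frac{1}{55}\right)\right) = - 81 \left(\frac{5}{26} - \frac{1}{55}\right) = \left(-81\right) \frac{249}{1430} = - \frac{20169}{1430}$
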